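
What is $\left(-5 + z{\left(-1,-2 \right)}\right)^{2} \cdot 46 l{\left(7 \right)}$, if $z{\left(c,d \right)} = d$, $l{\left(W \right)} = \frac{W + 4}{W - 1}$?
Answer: $\frac{12397}{3} \approx 4132.3$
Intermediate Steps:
$l{\left(W \right)} = \frac{4 + W}{-1 + W}$
$\left(-5 + z{\left(-1,-2 \right)}\right)^{2} \cdot 46 l{\left(7 \right)} = \left(-5 - 2\right)^{2} \cdot 46 \frac{4 + 7}{-1 + 7} = \left(-7\right)^{2} \cdot 46 \cdot \frac{1}{6} \cdot 11 = 49 \cdot 46 \cdot \frac{1}{6} \cdot 11 = 2254 \cdot \frac{11}{6} = \frac{12397}{3}$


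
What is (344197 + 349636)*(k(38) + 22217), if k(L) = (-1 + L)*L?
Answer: 16390416959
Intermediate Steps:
k(L) = L*(-1 + L)
(344197 + 349636)*(k(38) + 22217) = (344197 + 349636)*(38*(-1 + 38) + 22217) = 693833*(38*37 + 22217) = 693833*(1406 + 22217) = 693833*23623 = 16390416959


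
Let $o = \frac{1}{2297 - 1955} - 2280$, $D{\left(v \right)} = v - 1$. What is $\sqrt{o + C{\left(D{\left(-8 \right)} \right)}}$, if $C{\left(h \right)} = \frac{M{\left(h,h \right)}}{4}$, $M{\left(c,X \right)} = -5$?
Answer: $\frac{i \sqrt{29647087}}{114} \approx 47.762 i$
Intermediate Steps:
$D{\left(v \right)} = -1 + v$
$o = - \frac{779759}{342}$ ($o = \frac{1}{342} - 2280 = - \frac{779759}{342} \approx -2280.0$)
$C{\left(h \right)} = - \frac{5}{4}$
$\sqrt{o + C{\left(D{\left(-8 \right)} \right)}} = \sqrt{- \frac{779759}{342} - \frac{5}{4}} = \sqrt{- \frac{1560373}{684}} = \frac{i \sqrt{29647087}}{114}$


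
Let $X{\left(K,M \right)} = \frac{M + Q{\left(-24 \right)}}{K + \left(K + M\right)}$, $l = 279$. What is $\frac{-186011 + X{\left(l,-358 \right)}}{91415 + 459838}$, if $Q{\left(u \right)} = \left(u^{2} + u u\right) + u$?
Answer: $- \frac{3720143}{11025060} \approx -0.33743$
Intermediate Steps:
$Q{\left(u \right)} = u + 2 u^{2}$ ($Q{\left(u \right)} = \left(u^{2} + u^{2}\right) + u = 2 u^{2} + u = u + 2 u^{2}$)
$X{\left(K,M \right)} = \frac{1128 + M}{M + 2 K}$ ($X{\left(K,M \right)} = \frac{M - 24 \left(1 + 2 \left(-24\right)\right)}{K + \left(K + M\right)} = \frac{M - 24 \left(1 - 48\right)}{M + 2 K} = \frac{M - -1128}{M + 2 K} = \frac{M + 1128}{M + 2 K} = \frac{1128 + M}{M + 2 K}$)
$\frac{-186011 + X{\left(l,-358 \right)}}{91415 + 459838} = \frac{-186011 + \frac{1128 - 358}{-358 + 2 \cdot 279}}{91415 + 459838} = \frac{-186011 + \frac{1}{-358 + 558} \cdot 770}{551253} = \left(-186011 + \frac{1}{200} \cdot 770\right) \frac{1}{551253} = \left(-186011 + \frac{77}{20}\right) \frac{1}{551253} = \left(- \frac{3720143}{20}\right) \frac{1}{551253} = - \frac{3720143}{11025060}$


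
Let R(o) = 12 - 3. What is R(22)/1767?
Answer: 3/589 ≈ 0.0050934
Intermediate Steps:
R(o) = 9
R(22)/1767 = 9/1767 = 9*(1/1767) = 3/589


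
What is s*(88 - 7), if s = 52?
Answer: 4212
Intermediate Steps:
s*(88 - 7) = 52*(88 - 7) = 52*81 = 4212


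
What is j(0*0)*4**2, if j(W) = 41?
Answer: 656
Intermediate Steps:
j(0*0)*4**2 = 41*4**2 = 41*16 = 656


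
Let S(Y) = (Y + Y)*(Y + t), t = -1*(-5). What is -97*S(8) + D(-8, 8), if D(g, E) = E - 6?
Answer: -20174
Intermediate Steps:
t = 5
D(g, E) = -6 + E
S(Y) = 2*Y*(5 + Y) (S(Y) = (Y + Y)*(Y + 5) = (2*Y)*(5 + Y) = 2*Y*(5 + Y))
-97*S(8) + D(-8, 8) = -194*8*(5 + 8) + (-6 + 8) = -194*8*13 + 2 = -97*208 + 2 = -20176 + 2 = -20174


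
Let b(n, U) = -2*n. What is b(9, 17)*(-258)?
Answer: 4644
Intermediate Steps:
b(9, 17)*(-258) = -2*9*(-258) = -18*(-258) = 4644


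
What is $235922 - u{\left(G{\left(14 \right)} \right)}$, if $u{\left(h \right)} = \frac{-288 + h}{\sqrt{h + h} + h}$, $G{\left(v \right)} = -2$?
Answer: $\frac{471699}{2} - \frac{145 i}{2} \approx 2.3585 \cdot 10^{5} - 72.5 i$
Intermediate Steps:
$u{\left(h \right)} = \frac{-288 + h}{h + \sqrt{2} \sqrt{h}}$ ($u{\left(h \right)} = \frac{-288 + h}{\sqrt{2 h} + h} = \frac{-288 + h}{\sqrt{2} \sqrt{h} + h} = \frac{-288 + h}{h + \sqrt{2} \sqrt{h}}$)
$235922 - u{\left(G{\left(14 \right)} \right)} = 235922 - \frac{-288 - 2}{-2 + \sqrt{2} \sqrt{-2}} = 235922 - \frac{1}{-2 + \sqrt{2} i \sqrt{2}} \left(-290\right) = 235922 - \frac{1}{-2 + 2 i} \left(-290\right) = 235922 - \frac{-2 - 2 i}{8} \left(-290\right) = 235922 - - \frac{145 \left(-2 - 2 i\right)}{4} = 235922 + \frac{145 \left(-2 - 2 i\right)}{4}$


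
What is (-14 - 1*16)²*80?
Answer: 72000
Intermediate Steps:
(-14 - 1*16)²*80 = (-14 - 16)²*80 = (-30)²*80 = 900*80 = 72000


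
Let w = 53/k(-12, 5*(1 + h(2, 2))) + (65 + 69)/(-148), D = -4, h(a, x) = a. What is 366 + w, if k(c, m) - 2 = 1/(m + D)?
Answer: 664533/1702 ≈ 390.44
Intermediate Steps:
k(c, m) = 2 + 1/(-4 + m) (k(c, m) = 2 + 1/(m - 4) = 2 + 1/(-4 + m))
w = 41601/1702 (w = 53/(((-7 + 2*(5*(1 + 2)))/(-4 + 5*(1 + 2)))) + (65 + 69)/(-148) = 53/(((-7 + 2*(5*3))/(-4 + 5*3))) + 134*(-1/148) = 53/(((-7 + 2*15)/(-4 + 15))) - 67/74 = 53/(((-7 + 30)/11)) - 67/74 = 53/(((1/11)*23)) - 67/74 = 53/(23/11) - 67/74 = 53*(11/23) - 67/74 = 583/23 - 67/74 = 41601/1702 ≈ 24.442)
366 + w = 366 + 41601/1702 = 664533/1702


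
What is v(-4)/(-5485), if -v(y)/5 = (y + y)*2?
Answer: -16/1097 ≈ -0.014585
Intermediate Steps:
v(y) = -20*y (v(y) = -5*(y + y)*2 = -5*2*y*2 = -20*y)
v(-4)/(-5485) = -20*(-4)/(-5485) = 80*(-1/5485) = -16/1097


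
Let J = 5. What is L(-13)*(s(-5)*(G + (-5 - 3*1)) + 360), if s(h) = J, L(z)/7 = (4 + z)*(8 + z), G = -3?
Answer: 96075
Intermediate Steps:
L(z) = 7*(4 + z)*(8 + z) (L(z) = 7*((4 + z)*(8 + z)) = 7*(4 + z)*(8 + z))
s(h) = 5
L(-13)*(s(-5)*(G + (-5 - 3*1)) + 360) = (224 + 7*(-13)² + 84*(-13))*(5*(-3 + (-5 - 3*1)) + 360) = (224 + 7*169 - 1092)*(5*(-3 + (-5 - 3)) + 360) = (224 + 1183 - 1092)*(5*(-3 - 8) + 360) = 315*(5*(-11) + 360) = 315*(-55 + 360) = 315*305 = 96075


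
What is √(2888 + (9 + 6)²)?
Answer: √3113 ≈ 55.794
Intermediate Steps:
√(2888 + (9 + 6)²) = √(2888 + 15²) = √(2888 + 225) = √3113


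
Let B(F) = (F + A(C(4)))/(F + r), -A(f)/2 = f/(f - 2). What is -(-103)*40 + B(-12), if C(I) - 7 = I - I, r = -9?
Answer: 432674/105 ≈ 4120.7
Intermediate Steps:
C(I) = 7 (C(I) = 7 + (I - I) = 7 + 0 = 7)
A(f) = -2*f/(-2 + f) (A(f) = -2*f/(f - 2) = -2*f/(-2 + f))
B(F) = (-14/5 + F)/(-9 + F) (B(F) = (F - 2*7/(-2 + 7))/(F - 9) = (F - 2*7/5)/(-9 + F) = (F - 2*7*⅕)/(-9 + F) = (F - 14/5)/(-9 + F) = (-14/5 + F)/(-9 + F))
-(-103)*40 + B(-12) = -(-103)*40 + (-14/5 - 12)/(-9 - 12) = -103*(-40) - 74/5/(-21) = 4120 - 1/21*(-74/5) = 4120 + 74/105 = 432674/105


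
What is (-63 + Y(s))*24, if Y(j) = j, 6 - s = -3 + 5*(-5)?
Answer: -696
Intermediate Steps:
s = 34 (s = 6 - (-3 + 5*(-5)) = 6 - (-3 - 25) = 6 - 1*(-28) = 6 + 28 = 34)
(-63 + Y(s))*24 = (-63 + 34)*24 = -29*24 = -696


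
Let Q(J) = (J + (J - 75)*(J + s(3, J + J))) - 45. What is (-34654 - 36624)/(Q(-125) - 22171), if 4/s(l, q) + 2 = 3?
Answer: -71278/1859 ≈ -38.342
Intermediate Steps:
s(l, q) = 4 (s(l, q) = 4/(-2 + 3) = 4/1 = 4*1 = 4)
Q(J) = -45 + J + (-75 + J)*(4 + J) (Q(J) = (J + (J - 75)*(J + 4)) - 45 = (J + (-75 + J)*(4 + J)) - 45 = -45 + J + (-75 + J)*(4 + J))
(-34654 - 36624)/(Q(-125) - 22171) = (-34654 - 36624)/((-345 + (-125)² - 70*(-125)) - 22171) = -71278/((-345 + 15625 + 8750) - 22171) = -71278/(24030 - 22171) = -71278/1859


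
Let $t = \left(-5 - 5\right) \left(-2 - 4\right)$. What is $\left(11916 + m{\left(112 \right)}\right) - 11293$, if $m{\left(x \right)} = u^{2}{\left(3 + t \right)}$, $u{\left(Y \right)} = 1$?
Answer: $624$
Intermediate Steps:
$t = 60$ ($t = \left(-10\right) \left(-6\right) = 60$)
$m{\left(x \right)} = 1$ ($m{\left(x \right)} = 1^{2} = 1$)
$\left(11916 + m{\left(112 \right)}\right) - 11293 = \left(11916 + 1\right) - 11293 = 11917 - 11293 = 624$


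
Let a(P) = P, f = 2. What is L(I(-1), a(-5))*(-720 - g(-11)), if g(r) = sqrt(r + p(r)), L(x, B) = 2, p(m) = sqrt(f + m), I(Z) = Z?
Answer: -1440 - 2*sqrt(-11 + 3*I) ≈ -1440.9 - 6.6935*I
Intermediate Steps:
p(m) = sqrt(2 + m)
g(r) = sqrt(r + sqrt(2 + r))
L(I(-1), a(-5))*(-720 - g(-11)) = 2*(-720 - sqrt(-11 + sqrt(2 - 11))) = 2*(-720 - sqrt(-11 + sqrt(-9))) = 2*(-720 - sqrt(-11 + 3*I)) = -1440 - 2*sqrt(-11 + 3*I)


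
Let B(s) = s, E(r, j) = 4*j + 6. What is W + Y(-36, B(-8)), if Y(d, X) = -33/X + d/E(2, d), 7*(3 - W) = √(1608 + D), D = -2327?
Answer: 1359/184 - I*√719/7 ≈ 7.3859 - 3.8306*I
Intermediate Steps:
E(r, j) = 6 + 4*j
W = 3 - I*√719/7 (W = 3 - √(1608 - 2327)/7 = 3 - I*√719/7 ≈ 3.0 - 3.8306*I)
Y(d, X) = -33/X + d/(6 + 4*d)
W + Y(-36, B(-8)) = (3 - I*√719/7) + (-33/(-8) - 36/(6 + 4*(-36))) = (3 - I*√719/7) + (-33*(-⅛) - 36/(6 - 144)) = (3 - I*√719/7) + (33/8 - 36/(-138)) = (3 - I*√719/7) + (33/8 - 36*(-1/138)) = (3 - I*√719/7) + (33/8 + 6/23) = (3 - I*√719/7) + 807/184 = 1359/184 - I*√719/7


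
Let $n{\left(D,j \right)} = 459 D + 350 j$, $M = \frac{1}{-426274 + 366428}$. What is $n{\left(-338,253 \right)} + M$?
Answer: $- \frac{3985264833}{59846} \approx -66592.0$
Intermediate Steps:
$M = - \frac{1}{59846}$ ($M = \frac{1}{-59846} = - \frac{1}{59846} \approx -1.671 \cdot 10^{-5}$)
$n{\left(D,j \right)} = 350 j + 459 D$
$n{\left(-338,253 \right)} + M = \left(350 \cdot 253 + 459 \left(-338\right)\right) - \frac{1}{59846} = \left(88550 - 155142\right) - \frac{1}{59846} = -66592 - \frac{1}{59846} = - \frac{3985264833}{59846}$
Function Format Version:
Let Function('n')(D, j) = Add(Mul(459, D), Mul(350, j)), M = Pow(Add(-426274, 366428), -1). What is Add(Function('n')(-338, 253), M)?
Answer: Rational(-3985264833, 59846) ≈ -66592.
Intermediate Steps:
M = Rational(-1, 59846) (M = Pow(-59846, -1) = Rational(-1, 59846) ≈ -1.6710e-5)
Function('n')(D, j) = Add(Mul(350, j), Mul(459, D))
Add(Function('n')(-338, 253), M) = Add(Add(Mul(350, 253), Mul(459, -338)), Rational(-1, 59846)) = Add(Add(88550, -155142), Rational(-1, 59846)) = Add(-66592, Rational(-1, 59846)) = Rational(-3985264833, 59846)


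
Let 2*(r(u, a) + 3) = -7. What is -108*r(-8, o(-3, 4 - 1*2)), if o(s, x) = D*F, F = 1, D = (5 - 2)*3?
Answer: 702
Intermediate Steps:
D = 9 (D = 3*3 = 9)
o(s, x) = 9 (o(s, x) = 9*1 = 9)
r(u, a) = -13/2 (r(u, a) = -3 + (1/2)*(-7) = -3 - 7/2 = -13/2)
-108*r(-8, o(-3, 4 - 1*2)) = -108*(-13/2) = 702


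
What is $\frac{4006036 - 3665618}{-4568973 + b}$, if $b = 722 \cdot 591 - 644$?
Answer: $- \frac{340418}{4142915} \approx -0.082169$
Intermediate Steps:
$b = 426058$ ($b = 426702 - 644 = 426058$)
$\frac{4006036 - 3665618}{-4568973 + b} = \frac{4006036 - 3665618}{-4568973 + 426058} = \frac{340418}{-4142915} = 340418 \left(- \frac{1}{4142915}\right) = - \frac{340418}{4142915}$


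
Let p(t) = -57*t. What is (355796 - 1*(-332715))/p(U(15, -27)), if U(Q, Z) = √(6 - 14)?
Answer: 688511*I*√2/228 ≈ 4270.6*I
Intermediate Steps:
U(Q, Z) = 2*I*√2 (U(Q, Z) = √(-8) = 2*I*√2)
(355796 - 1*(-332715))/p(U(15, -27)) = (355796 - 1*(-332715))/((-114*I*√2)) = (355796 + 332715)/((-114*I*√2)) = 688511*(I*√2/228) = 688511*I*√2/228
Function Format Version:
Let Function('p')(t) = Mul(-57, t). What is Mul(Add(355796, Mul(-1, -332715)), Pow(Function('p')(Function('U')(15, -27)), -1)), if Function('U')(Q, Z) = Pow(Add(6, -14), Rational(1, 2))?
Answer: Mul(Rational(688511, 228), I, Pow(2, Rational(1, 2))) ≈ Mul(4270.6, I)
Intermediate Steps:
Function('U')(Q, Z) = Mul(2, I, Pow(2, Rational(1, 2))) (Function('U')(Q, Z) = Pow(-8, Rational(1, 2)) = Mul(2, I, Pow(2, Rational(1, 2))))
Mul(Add(355796, Mul(-1, -332715)), Pow(Function('p')(Function('U')(15, -27)), -1)) = Mul(Add(355796, Mul(-1, -332715)), Pow(Mul(-57, Mul(2, I, Pow(2, Rational(1, 2)))), -1)) = Mul(Add(355796, 332715), Pow(Mul(-114, I, Pow(2, Rational(1, 2))), -1)) = Mul(688511, Mul(Rational(1, 228), I, Pow(2, Rational(1, 2)))) = Mul(Rational(688511, 228), I, Pow(2, Rational(1, 2)))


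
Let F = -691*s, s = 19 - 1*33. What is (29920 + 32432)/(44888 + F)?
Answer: 31176/27281 ≈ 1.1428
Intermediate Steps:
s = -14 (s = 19 - 33 = -14)
F = 9674 (F = -691*(-14) = 9674)
(29920 + 32432)/(44888 + F) = (29920 + 32432)/(44888 + 9674) = 62352/54562 = 62352*(1/54562) = 31176/27281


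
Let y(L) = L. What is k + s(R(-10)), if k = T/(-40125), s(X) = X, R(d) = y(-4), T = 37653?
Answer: -66051/13375 ≈ -4.9384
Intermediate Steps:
R(d) = -4
k = -12551/13375 (k = 37653/(-40125) = 37653*(-1/40125) = -12551/13375 ≈ -0.93839)
k + s(R(-10)) = -12551/13375 - 4 = -66051/13375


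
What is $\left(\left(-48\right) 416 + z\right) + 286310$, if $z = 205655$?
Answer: $471997$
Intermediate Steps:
$\left(\left(-48\right) 416 + z\right) + 286310 = \left(\left(-48\right) 416 + 205655\right) + 286310 = \left(-19968 + 205655\right) + 286310 = 185687 + 286310 = 471997$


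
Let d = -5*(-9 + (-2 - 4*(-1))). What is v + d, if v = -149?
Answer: -114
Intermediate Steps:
d = 35 (d = -5*(-9 + (-2 + 4)) = -5*(-9 + 2) = -5*(-7) = 35)
v + d = -149 + 35 = -114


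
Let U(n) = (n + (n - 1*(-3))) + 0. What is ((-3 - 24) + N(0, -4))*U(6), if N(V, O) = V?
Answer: -405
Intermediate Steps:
U(n) = 3 + 2*n (U(n) = (n + (n + 3)) + 0 = (n + (3 + n)) + 0 = (3 + 2*n) + 0 = 3 + 2*n)
((-3 - 24) + N(0, -4))*U(6) = ((-3 - 24) + 0)*(3 + 2*6) = (-27 + 0)*(3 + 12) = -27*15 = -405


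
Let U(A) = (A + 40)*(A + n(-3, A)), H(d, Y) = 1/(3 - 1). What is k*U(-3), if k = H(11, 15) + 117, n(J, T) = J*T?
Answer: 26085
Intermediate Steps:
H(d, Y) = 1/2
k = 235/2 (k = 1/2 + 117 = 235/2 ≈ 117.50)
U(A) = -2*A*(40 + A) (U(A) = (A + 40)*(A - 3*A) = (40 + A)*(-2*A) = -2*A*(40 + A))
k*U(-3) = 235*(2*(-3)*(-40 - 1*(-3)))/2 = 235*(2*(-3)*(-40 + 3))/2 = 235*(2*(-3)*(-37))/2 = (235/2)*222 = 26085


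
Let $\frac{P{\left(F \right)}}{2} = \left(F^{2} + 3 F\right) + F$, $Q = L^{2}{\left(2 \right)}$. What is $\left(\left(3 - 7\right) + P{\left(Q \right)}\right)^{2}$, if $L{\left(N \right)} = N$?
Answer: $3600$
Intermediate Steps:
$Q = 4$ ($Q = 2^{2} = 4$)
$P{\left(F \right)} = 2 F^{2} + 8 F$ ($P{\left(F \right)} = 2 \left(\left(F^{2} + 3 F\right) + F\right) = 2 \left(F^{2} + 4 F\right) = 2 F^{2} + 8 F$)
$\left(\left(3 - 7\right) + P{\left(Q \right)}\right)^{2} = \left(\left(3 - 7\right) + 2 \cdot 4 \left(4 + 4\right)\right)^{2} = \left(\left(3 - 7\right) + 2 \cdot 4 \cdot 8\right)^{2} = \left(\left(3 - 7\right) + 64\right)^{2} = \left(-4 + 64\right)^{2} = 60^{2} = 3600$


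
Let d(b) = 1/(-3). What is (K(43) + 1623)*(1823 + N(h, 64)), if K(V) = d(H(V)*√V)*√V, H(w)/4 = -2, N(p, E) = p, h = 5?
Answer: 2966844 - 1828*√43/3 ≈ 2.9628e+6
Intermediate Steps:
H(w) = -8 (H(w) = 4*(-2) = -8)
d(b) = -⅓
K(V) = -√V/3
(K(43) + 1623)*(1823 + N(h, 64)) = (-√43/3 + 1623)*(1823 + 5) = (1623 - √43/3)*1828 = 2966844 - 1828*√43/3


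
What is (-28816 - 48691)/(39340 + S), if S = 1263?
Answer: -77507/40603 ≈ -1.9089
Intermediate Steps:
(-28816 - 48691)/(39340 + S) = (-28816 - 48691)/(39340 + 1263) = -77507/40603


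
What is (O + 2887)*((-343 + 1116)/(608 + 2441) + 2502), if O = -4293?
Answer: -10726895626/3049 ≈ -3.5182e+6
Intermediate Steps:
(O + 2887)*((-343 + 1116)/(608 + 2441) + 2502) = (-4293 + 2887)*((-343 + 1116)/(608 + 2441) + 2502) = -1406*(773/3049 + 2502) = -1406*7629371/3049 = -10726895626/3049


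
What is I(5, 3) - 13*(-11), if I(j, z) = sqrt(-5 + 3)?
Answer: 143 + I*sqrt(2) ≈ 143.0 + 1.4142*I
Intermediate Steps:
I(j, z) = I*sqrt(2) (I(j, z) = sqrt(-2) = I*sqrt(2))
I(5, 3) - 13*(-11) = I*sqrt(2) - 13*(-11) = I*sqrt(2) + 143 = 143 + I*sqrt(2)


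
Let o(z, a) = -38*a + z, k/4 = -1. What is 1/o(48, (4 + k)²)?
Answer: 1/48 ≈ 0.020833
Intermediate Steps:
k = -4 (k = 4*(-1) = -4)
o(z, a) = z - 38*a
1/o(48, (4 + k)²) = 1/(48 - 38*(4 - 4)²) = 1/(48 - 38*0²) = 1/(48 - 38*0) = 1/(48 + 0) = 1/48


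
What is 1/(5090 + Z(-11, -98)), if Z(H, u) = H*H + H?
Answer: 1/5200 ≈ 0.00019231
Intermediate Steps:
Z(H, u) = H + H² (Z(H, u) = H² + H = H + H²)
1/(5090 + Z(-11, -98)) = 1/(5090 - 11*(1 - 11)) = 1/(5090 - 11*(-10)) = 1/(5090 + 110) = 1/5200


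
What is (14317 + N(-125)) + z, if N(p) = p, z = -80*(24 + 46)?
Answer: 8592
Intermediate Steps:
z = -5600 (z = -80*70 = -5600)
(14317 + N(-125)) + z = (14317 - 125) - 5600 = 14192 - 5600 = 8592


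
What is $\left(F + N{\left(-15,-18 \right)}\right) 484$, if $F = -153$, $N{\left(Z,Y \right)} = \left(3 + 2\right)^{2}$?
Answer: $-61952$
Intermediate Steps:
$N{\left(Z,Y \right)} = 25$ ($N{\left(Z,Y \right)} = 5^{2} = 25$)
$\left(F + N{\left(-15,-18 \right)}\right) 484 = \left(-153 + 25\right) 484 = \left(-128\right) 484 = -61952$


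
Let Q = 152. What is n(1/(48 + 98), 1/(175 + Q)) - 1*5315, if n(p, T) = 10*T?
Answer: -1737995/327 ≈ -5315.0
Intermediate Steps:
n(1/(48 + 98), 1/(175 + Q)) - 1*5315 = 10/(175 + 152) - 1*5315 = 10/327 - 5315 = -1737995/327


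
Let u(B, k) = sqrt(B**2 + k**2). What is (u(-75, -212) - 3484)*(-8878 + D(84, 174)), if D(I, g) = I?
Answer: 30638296 - 8794*sqrt(50569) ≈ 2.8661e+7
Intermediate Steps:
(u(-75, -212) - 3484)*(-8878 + D(84, 174)) = (sqrt((-75)**2 + (-212)**2) - 3484)*(-8878 + 84) = (sqrt(5625 + 44944) - 3484)*(-8794) = (sqrt(50569) - 3484)*(-8794) = (-3484 + sqrt(50569))*(-8794) = 30638296 - 8794*sqrt(50569)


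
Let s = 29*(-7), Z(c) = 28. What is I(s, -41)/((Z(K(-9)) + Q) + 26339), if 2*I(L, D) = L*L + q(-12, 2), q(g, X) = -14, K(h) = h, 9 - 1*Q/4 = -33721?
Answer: 5885/46082 ≈ 0.12771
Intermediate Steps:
Q = 134920 (Q = 36 - 4*(-33721) = 36 + 134884 = 134920)
s = -203
I(L, D) = -7 + L²/2 (I(L, D) = (L*L - 14)/2 = (L² - 14)/2 = (-14 + L²)/2 = -7 + L²/2)
I(s, -41)/((Z(K(-9)) + Q) + 26339) = (-7 + (½)*(-203)²)/((28 + 134920) + 26339) = (-7 + (½)*41209)/(134948 + 26339) = (-7 + 41209/2)/161287 = (41195/2)*(1/161287) = 5885/46082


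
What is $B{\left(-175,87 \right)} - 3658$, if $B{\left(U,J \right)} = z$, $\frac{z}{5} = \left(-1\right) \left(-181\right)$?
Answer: $-2753$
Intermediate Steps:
$z = 905$ ($z = 5 \left(\left(-1\right) \left(-181\right)\right) = 5 \cdot 181 = 905$)
$B{\left(U,J \right)} = 905$
$B{\left(-175,87 \right)} - 3658 = 905 - 3658 = -2753$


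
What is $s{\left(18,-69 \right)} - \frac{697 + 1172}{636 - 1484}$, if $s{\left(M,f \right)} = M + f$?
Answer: $- \frac{41379}{848} \approx -48.796$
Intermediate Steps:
$s{\left(18,-69 \right)} - \frac{697 + 1172}{636 - 1484} = \left(18 - 69\right) - \frac{697 + 1172}{636 - 1484} = -51 - \frac{1869}{-848} = -51 - 1869 \left(- \frac{1}{848}\right) = -51 - - \frac{1869}{848} = -51 + \frac{1869}{848} = - \frac{41379}{848}$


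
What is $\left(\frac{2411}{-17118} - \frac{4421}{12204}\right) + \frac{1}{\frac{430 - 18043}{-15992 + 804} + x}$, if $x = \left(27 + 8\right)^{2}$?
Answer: $- \frac{12062606342525}{24015289196628} \approx -0.50229$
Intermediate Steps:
$x = 1225$ ($x = 35^{2} = 1225$)
$\left(\frac{2411}{-17118} - \frac{4421}{12204}\right) + \frac{1}{\frac{430 - 18043}{-15992 + 804} + x} = \left(\frac{2411}{-17118} - \frac{4421}{12204}\right) + \frac{1}{\frac{430 - 18043}{-15992 + 804} + 1225} = \left(2411 \left(- \frac{1}{17118}\right) - \frac{4421}{12204}\right) + \frac{1}{- \frac{17613}{-15188} + 1225} = \left(- \frac{2411}{17118} - \frac{4421}{12204}\right) + \frac{1}{\left(-17613\right) \left(- \frac{1}{15188}\right) + 1225} = - \frac{648781}{1289556} + \frac{1}{\frac{17613}{15188} + 1225} = - \frac{648781}{1289556} + \frac{1}{\frac{18622913}{15188}} = - \frac{648781}{1289556} + \frac{15188}{18622913} = - \frac{12062606342525}{24015289196628}$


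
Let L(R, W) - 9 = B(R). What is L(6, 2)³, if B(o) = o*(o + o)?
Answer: 531441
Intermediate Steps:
B(o) = 2*o² (B(o) = o*(2*o) = 2*o²)
L(R, W) = 9 + 2*R²
L(6, 2)³ = (9 + 2*6²)³ = (9 + 2*36)³ = (9 + 72)³ = 81³ = 531441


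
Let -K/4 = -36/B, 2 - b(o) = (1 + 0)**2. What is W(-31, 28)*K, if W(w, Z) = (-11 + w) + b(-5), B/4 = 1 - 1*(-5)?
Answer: -246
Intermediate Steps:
B = 24 (B = 4*(1 - 1*(-5)) = 4*(1 + 5) = 4*6 = 24)
b(o) = 1 (b(o) = 2 - (1 + 0)**2 = 2 - 1*1**2 = 2 - 1*1 = 2 - 1 = 1)
K = 6 (K = -(-144)/24 = -4*(-3/2) = 6)
W(w, Z) = -10 + w (W(w, Z) = (-11 + w) + 1 = -10 + w)
W(-31, 28)*K = (-10 - 31)*6 = -41*6 = -246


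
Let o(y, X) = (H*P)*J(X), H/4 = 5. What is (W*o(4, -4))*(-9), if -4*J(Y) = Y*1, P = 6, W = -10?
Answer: 10800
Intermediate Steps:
H = 20 (H = 4*5 = 20)
J(Y) = -Y/4
o(y, X) = -30*X (o(y, X) = (20*6)*(-X/4) = 120*(-X/4) = -30*X)
(W*o(4, -4))*(-9) = -(-300)*(-4)*(-9) = -10*120*(-9) = -1200*(-9) = 10800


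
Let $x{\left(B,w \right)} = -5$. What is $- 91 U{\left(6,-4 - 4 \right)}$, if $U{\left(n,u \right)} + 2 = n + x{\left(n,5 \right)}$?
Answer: $91$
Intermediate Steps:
$U{\left(n,u \right)} = -7 + n$ ($U{\left(n,u \right)} = -2 + \left(n - 5\right) = -2 + \left(-5 + n\right) = -7 + n$)
$- 91 U{\left(6,-4 - 4 \right)} = - 91 \left(-7 + 6\right) = \left(-91\right) \left(-1\right) = 91$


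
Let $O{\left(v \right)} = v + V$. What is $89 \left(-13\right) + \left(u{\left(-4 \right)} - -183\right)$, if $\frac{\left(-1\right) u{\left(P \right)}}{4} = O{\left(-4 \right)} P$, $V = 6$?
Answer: $-942$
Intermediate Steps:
$O{\left(v \right)} = 6 + v$ ($O{\left(v \right)} = v + 6 = 6 + v$)
$u{\left(P \right)} = - 8 P$ ($u{\left(P \right)} = - 4 \left(6 - 4\right) P = - 4 \cdot 2 P = - 8 P$)
$89 \left(-13\right) + \left(u{\left(-4 \right)} - -183\right) = 89 \left(-13\right) - -215 = -1157 + \left(32 + 183\right) = -1157 + 215 = -942$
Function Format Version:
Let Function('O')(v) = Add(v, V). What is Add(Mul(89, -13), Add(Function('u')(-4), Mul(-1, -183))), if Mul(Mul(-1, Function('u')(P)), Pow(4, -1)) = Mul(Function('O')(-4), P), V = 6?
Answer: -942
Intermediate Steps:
Function('O')(v) = Add(6, v) (Function('O')(v) = Add(v, 6) = Add(6, v))
Function('u')(P) = Mul(-8, P) (Function('u')(P) = Mul(-4, Mul(Add(6, -4), P)) = Mul(-4, Mul(2, P)) = Mul(-8, P))
Add(Mul(89, -13), Add(Function('u')(-4), Mul(-1, -183))) = Add(Mul(89, -13), Add(Mul(-8, -4), Mul(-1, -183))) = Add(-1157, Add(32, 183)) = Add(-1157, 215) = -942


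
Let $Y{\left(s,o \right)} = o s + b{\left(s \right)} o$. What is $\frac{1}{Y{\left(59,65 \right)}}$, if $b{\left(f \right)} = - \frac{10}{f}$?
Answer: $\frac{59}{225615} \approx 0.00026151$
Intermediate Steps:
$Y{\left(s,o \right)} = o s - \frac{10 o}{s}$ ($Y{\left(s,o \right)} = o s + - \frac{10}{s} o = o s - \frac{10 o}{s}$)
$\frac{1}{Y{\left(59,65 \right)}} = \frac{1}{65 \cdot \frac{1}{59} \left(-10 + 59^{2}\right)} = \frac{1}{65 \cdot \frac{1}{59} \left(-10 + 3481\right)} = \frac{1}{65 \cdot \frac{1}{59} \cdot 3471} = \frac{1}{\frac{225615}{59}} = \frac{59}{225615}$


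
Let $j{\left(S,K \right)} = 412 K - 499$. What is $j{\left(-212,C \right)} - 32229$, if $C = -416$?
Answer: $-204120$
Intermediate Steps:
$j{\left(S,K \right)} = -499 + 412 K$ ($j{\left(S,K \right)} = 412 K - 499 = -499 + 412 K$)
$j{\left(-212,C \right)} - 32229 = \left(-499 + 412 \left(-416\right)\right) - 32229 = \left(-499 - 171392\right) - 32229 = -171891 - 32229 = -204120$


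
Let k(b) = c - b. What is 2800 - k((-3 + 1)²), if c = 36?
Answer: 2768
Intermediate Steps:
k(b) = 36 - b
2800 - k((-3 + 1)²) = 2800 - (36 - (-3 + 1)²) = 2800 - (36 - 1*(-2)²) = 2800 - (36 - 1*4) = 2800 - (36 - 4) = 2800 - 1*32 = 2800 - 32 = 2768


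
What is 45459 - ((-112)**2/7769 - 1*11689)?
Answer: 443970268/7769 ≈ 57146.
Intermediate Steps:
45459 - ((-112)**2/7769 - 1*11689) = 45459 - (12544*(1/7769) - 11689) = 45459 - (12544/7769 - 11689) = 45459 - 1*(-90799297/7769) = 45459 + 90799297/7769 = 443970268/7769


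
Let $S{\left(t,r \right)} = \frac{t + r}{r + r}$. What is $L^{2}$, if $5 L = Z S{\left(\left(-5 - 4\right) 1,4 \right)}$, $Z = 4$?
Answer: $\frac{1}{4} \approx 0.25$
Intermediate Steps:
$S{\left(t,r \right)} = \frac{r + t}{2 r}$
$L = - \frac{1}{2}$ ($L = \frac{4 \frac{4 + \left(-5 - 4\right) 1}{2 \cdot 4}}{5} = \frac{4 \cdot \frac{1}{2} \cdot \frac{1}{4} \left(4 - 9\right)}{5} = \frac{4 \cdot \frac{1}{2} \cdot \frac{1}{4} \left(-5\right)}{5} = \frac{4 \left(- \frac{5}{8}\right)}{5} = \frac{1}{5} \left(- \frac{5}{2}\right) = - \frac{1}{2} \approx -0.5$)
$L^{2} = \left(- \frac{1}{2}\right)^{2} = \frac{1}{4}$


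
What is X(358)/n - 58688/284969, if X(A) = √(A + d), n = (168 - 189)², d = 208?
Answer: -58688/284969 + √566/441 ≈ -0.15200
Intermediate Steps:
n = 441 (n = (-21)² = 441)
X(A) = √(208 + A) (X(A) = √(A + 208) = √(208 + A))
X(358)/n - 58688/284969 = √(208 + 358)/441 - 58688/284969 = √566*(1/441) - 58688*1/284969 = √566/441 - 58688/284969 = -58688/284969 + √566/441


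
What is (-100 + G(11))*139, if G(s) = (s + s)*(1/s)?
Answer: -13622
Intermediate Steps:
G(s) = 2 (G(s) = (2*s)/s = 2)
(-100 + G(11))*139 = (-100 + 2)*139 = -98*139 = -13622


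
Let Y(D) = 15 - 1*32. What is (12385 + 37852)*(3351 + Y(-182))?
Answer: 167490158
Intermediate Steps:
Y(D) = -17 (Y(D) = 15 - 32 = -17)
(12385 + 37852)*(3351 + Y(-182)) = (12385 + 37852)*(3351 - 17) = 50237*3334 = 167490158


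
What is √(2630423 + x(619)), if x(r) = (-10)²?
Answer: √2630523 ≈ 1621.9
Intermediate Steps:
x(r) = 100
√(2630423 + x(619)) = √(2630423 + 100) = √2630523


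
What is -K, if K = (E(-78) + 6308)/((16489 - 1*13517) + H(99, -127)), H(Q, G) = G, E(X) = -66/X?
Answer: -16403/7397 ≈ -2.2175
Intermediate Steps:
K = 16403/7397 (K = (-66/(-78) + 6308)/((16489 - 1*13517) - 127) = (-66*(-1/78) + 6308)/((16489 - 13517) - 127) = (11/13 + 6308)/(2972 - 127) = (82015/13)/2845 = (82015/13)*(1/2845) = 16403/7397 ≈ 2.2175)
-K = -1*16403/7397 = -16403/7397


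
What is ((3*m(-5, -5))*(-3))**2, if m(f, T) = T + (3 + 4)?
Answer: 324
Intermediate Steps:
m(f, T) = 7 + T (m(f, T) = T + 7 = 7 + T)
((3*m(-5, -5))*(-3))**2 = ((3*(7 - 5))*(-3))**2 = ((3*2)*(-3))**2 = (6*(-3))**2 = (-18)**2 = 324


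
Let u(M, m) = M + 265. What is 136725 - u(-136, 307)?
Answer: 136596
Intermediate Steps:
u(M, m) = 265 + M
136725 - u(-136, 307) = 136725 - (265 - 136) = 136725 - 1*129 = 136725 - 129 = 136596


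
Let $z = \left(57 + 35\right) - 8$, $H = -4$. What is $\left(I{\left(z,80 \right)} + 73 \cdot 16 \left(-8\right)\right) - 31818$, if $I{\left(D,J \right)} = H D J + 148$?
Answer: $-67894$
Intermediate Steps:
$z = 84$ ($z = 92 - 8 = 84$)
$I{\left(D,J \right)} = 148 - 4 D J$ ($I{\left(D,J \right)} = - 4 D J + 148 = 148 - 4 D J$)
$\left(I{\left(z,80 \right)} + 73 \cdot 16 \left(-8\right)\right) - 31818 = \left(\left(148 - 336 \cdot 80\right) + 73 \cdot 16 \left(-8\right)\right) - 31818 = \left(\left(148 - 26880\right) + 73 \left(-128\right)\right) - 31818 = \left(-26732 - 9344\right) - 31818 = -36076 - 31818 = -67894$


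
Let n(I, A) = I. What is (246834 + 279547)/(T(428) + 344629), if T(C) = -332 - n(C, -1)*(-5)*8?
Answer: 526381/361417 ≈ 1.4564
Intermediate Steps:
T(C) = -332 + 40*C (T(C) = -332 - C*(-5)*8 = -332 - (-5*C)*8 = -332 - (-40)*C = -332 + 40*C)
(246834 + 279547)/(T(428) + 344629) = (246834 + 279547)/((-332 + 40*428) + 344629) = 526381/((-332 + 17120) + 344629) = 526381/(16788 + 344629) = 526381/361417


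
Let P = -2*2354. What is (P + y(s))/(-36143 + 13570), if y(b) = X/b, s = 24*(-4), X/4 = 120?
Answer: 4713/22573 ≈ 0.20879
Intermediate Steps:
X = 480 (X = 4*120 = 480)
s = -96
P = -4708
y(b) = 480/b
(P + y(s))/(-36143 + 13570) = (-4708 + 480/(-96))/(-36143 + 13570) = (-4708 + 480*(-1/96))/(-22573) = (-4708 - 5)*(-1/22573) = -4713*(-1/22573) = 4713/22573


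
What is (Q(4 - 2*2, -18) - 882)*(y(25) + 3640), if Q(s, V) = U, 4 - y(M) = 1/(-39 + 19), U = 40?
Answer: -30682901/10 ≈ -3.0683e+6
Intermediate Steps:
y(M) = 81/20 (y(M) = 4 - 1/(-39 + 19) = 4 - 1/(-20) = 4 - 1*(-1/20) = 4 + 1/20 = 81/20)
Q(s, V) = 40
(Q(4 - 2*2, -18) - 882)*(y(25) + 3640) = (40 - 882)*(81/20 + 3640) = -842*72881/20 = -30682901/10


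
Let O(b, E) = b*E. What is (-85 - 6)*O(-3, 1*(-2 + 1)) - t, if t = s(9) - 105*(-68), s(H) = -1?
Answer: -7412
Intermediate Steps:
O(b, E) = E*b
t = 7139 (t = -1 - 105*(-68) = -1 + 7140 = 7139)
(-85 - 6)*O(-3, 1*(-2 + 1)) - t = (-85 - 6)*((1*(-2 + 1))*(-3)) - 1*7139 = -91*1*(-1)*(-3) - 7139 = -(-91)*(-3) - 7139 = -91*3 - 7139 = -273 - 7139 = -7412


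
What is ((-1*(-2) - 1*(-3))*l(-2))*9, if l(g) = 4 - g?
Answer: 270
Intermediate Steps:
((-1*(-2) - 1*(-3))*l(-2))*9 = ((-1*(-2) - 1*(-3))*(4 - 1*(-2)))*9 = ((2 + 3)*(4 + 2))*9 = (5*6)*9 = 30*9 = 270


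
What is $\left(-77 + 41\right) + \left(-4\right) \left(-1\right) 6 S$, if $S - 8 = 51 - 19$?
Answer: $924$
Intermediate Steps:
$S = 40$ ($S = 8 + \left(51 - 19\right) = 8 + 32 = 40$)
$\left(-77 + 41\right) + \left(-4\right) \left(-1\right) 6 S = \left(-77 + 41\right) + \left(-4\right) \left(-1\right) 6 \cdot 40 = -36 + 4 \cdot 6 \cdot 40 = -36 + 24 \cdot 40 = -36 + 960 = 924$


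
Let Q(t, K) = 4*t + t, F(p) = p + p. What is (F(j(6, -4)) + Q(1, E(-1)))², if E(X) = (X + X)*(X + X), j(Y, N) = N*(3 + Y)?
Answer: 4489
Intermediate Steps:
E(X) = 4*X² (E(X) = (2*X)*(2*X) = 4*X²)
F(p) = 2*p
Q(t, K) = 5*t
(F(j(6, -4)) + Q(1, E(-1)))² = (2*(-4*(3 + 6)) + 5*1)² = (2*(-4*9) + 5)² = (2*(-36) + 5)² = (-72 + 5)² = (-67)² = 4489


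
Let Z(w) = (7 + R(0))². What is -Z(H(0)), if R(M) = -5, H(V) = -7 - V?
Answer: -4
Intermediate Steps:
Z(w) = 4 (Z(w) = (7 - 5)² = 2² = 4)
-Z(H(0)) = -1*4 = -4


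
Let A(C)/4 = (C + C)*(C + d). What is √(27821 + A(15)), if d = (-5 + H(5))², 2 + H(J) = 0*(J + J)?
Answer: √35501 ≈ 188.42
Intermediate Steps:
H(J) = -2 (H(J) = -2 + 0*(J + J) = -2 + 0*(2*J) = -2 + 0 = -2)
d = 49 (d = (-5 - 2)² = (-7)² = 49)
A(C) = 8*C*(49 + C) (A(C) = 4*((C + C)*(C + 49)) = 4*((2*C)*(49 + C)) = 4*(2*C*(49 + C)) = 8*C*(49 + C))
√(27821 + A(15)) = √(27821 + 8*15*(49 + 15)) = √(27821 + 8*15*64) = √(27821 + 7680) = √35501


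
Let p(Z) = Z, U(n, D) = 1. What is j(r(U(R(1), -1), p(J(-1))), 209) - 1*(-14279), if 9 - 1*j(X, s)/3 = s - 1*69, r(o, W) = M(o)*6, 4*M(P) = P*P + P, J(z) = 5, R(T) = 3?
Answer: 13886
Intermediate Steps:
M(P) = P/4 + P²/4 (M(P) = (P*P + P)/4 = (P² + P)/4 = (P + P²)/4 = P/4 + P²/4)
r(o, W) = 3*o*(1 + o)/2 (r(o, W) = (o*(1 + o)/4)*6 = 3*o*(1 + o)/2)
j(X, s) = 234 - 3*s (j(X, s) = 27 - 3*(s - 1*69) = 27 - 3*(s - 69) = 27 - 3*(-69 + s) = 27 + (207 - 3*s) = 234 - 3*s)
j(r(U(R(1), -1), p(J(-1))), 209) - 1*(-14279) = (234 - 3*209) - 1*(-14279) = (234 - 627) + 14279 = -393 + 14279 = 13886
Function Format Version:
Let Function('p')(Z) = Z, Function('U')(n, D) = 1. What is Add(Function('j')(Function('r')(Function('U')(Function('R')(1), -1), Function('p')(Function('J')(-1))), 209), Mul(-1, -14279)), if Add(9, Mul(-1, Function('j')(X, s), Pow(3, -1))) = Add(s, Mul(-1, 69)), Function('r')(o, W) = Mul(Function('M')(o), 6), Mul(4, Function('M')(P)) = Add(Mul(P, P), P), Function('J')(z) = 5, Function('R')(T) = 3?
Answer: 13886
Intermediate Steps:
Function('M')(P) = Add(Mul(Rational(1, 4), P), Mul(Rational(1, 4), Pow(P, 2))) (Function('M')(P) = Mul(Rational(1, 4), Add(Mul(P, P), P)) = Mul(Rational(1, 4), Add(Pow(P, 2), P)) = Mul(Rational(1, 4), Add(P, Pow(P, 2))) = Add(Mul(Rational(1, 4), P), Mul(Rational(1, 4), Pow(P, 2))))
Function('r')(o, W) = Mul(Rational(3, 2), o, Add(1, o)) (Function('r')(o, W) = Mul(Mul(Rational(1, 4), o, Add(1, o)), 6) = Mul(Rational(3, 2), o, Add(1, o)))
Function('j')(X, s) = Add(234, Mul(-3, s)) (Function('j')(X, s) = Add(27, Mul(-3, Add(s, Mul(-1, 69)))) = Add(27, Mul(-3, Add(s, -69))) = Add(27, Mul(-3, Add(-69, s))) = Add(27, Add(207, Mul(-3, s))) = Add(234, Mul(-3, s)))
Add(Function('j')(Function('r')(Function('U')(Function('R')(1), -1), Function('p')(Function('J')(-1))), 209), Mul(-1, -14279)) = Add(Add(234, Mul(-3, 209)), Mul(-1, -14279)) = Add(Add(234, -627), 14279) = Add(-393, 14279) = 13886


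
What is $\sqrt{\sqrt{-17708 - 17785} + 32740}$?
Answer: $\sqrt{32740 + i \sqrt{35493}} \approx 180.94 + 0.5206 i$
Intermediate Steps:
$\sqrt{\sqrt{-17708 - 17785} + 32740} = \sqrt{\sqrt{-35493} + 32740} = \sqrt{i \sqrt{35493} + 32740} = \sqrt{32740 + i \sqrt{35493}}$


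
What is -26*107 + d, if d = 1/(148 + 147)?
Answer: -820689/295 ≈ -2782.0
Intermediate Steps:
d = 1/295 ≈ 0.0033898
-26*107 + d = -26*107 + 1/295 = -2782 + 1/295 = -820689/295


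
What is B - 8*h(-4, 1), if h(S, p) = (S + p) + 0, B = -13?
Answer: 11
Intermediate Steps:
h(S, p) = S + p
B - 8*h(-4, 1) = -13 - 8*(-4 + 1) = -13 - 8*(-3) = -13 + 24 = 11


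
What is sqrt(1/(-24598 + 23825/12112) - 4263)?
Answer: 5*I*sqrt(15133423457930119823)/297907151 ≈ 65.292*I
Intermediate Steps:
sqrt(1/(-24598 + 23825/12112) - 4263) = sqrt(1/(-297907151/12112) - 4263) = sqrt(-12112/297907151 - 4263) = sqrt(-1269978196825/297907151) = 5*I*sqrt(15133423457930119823)/297907151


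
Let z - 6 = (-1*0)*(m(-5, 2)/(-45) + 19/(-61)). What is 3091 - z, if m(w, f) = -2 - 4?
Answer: 3085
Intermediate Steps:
m(w, f) = -6
z = 6 (z = 6 + (-1*0)*(-6/(-45) + 19/(-61)) = 6 + 0*(-6*(-1/45) + 19*(-1/61)) = 6 + 0*(2/15 - 19/61) = 6 + 0*(-163/915) = 6 + 0 = 6)
3091 - z = 3091 - 1*6 = 3091 - 6 = 3085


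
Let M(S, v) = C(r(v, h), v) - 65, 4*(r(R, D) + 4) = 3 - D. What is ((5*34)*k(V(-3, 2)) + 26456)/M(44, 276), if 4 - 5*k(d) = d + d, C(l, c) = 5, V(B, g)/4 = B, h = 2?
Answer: -2284/5 ≈ -456.80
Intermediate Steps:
V(B, g) = 4*B
r(R, D) = -13/4 - D/4 (r(R, D) = -4 + (3 - D)/4 = -4 + (3/4 - D/4) = -13/4 - D/4)
k(d) = 4/5 - 2*d/5 (k(d) = 4/5 - (d + d)/5 = 4/5 - 2*d/5)
M(S, v) = -60 (M(S, v) = 5 - 65 = -60)
((5*34)*k(V(-3, 2)) + 26456)/M(44, 276) = ((5*34)*(4/5 - 8*(-3)/5) + 26456)/(-60) = (170*(4/5 - 2/5*(-12)) + 26456)*(-1/60) = (170*(4/5 + 24/5) + 26456)*(-1/60) = (170*(28/5) + 26456)*(-1/60) = (952 + 26456)*(-1/60) = 27408*(-1/60) = -2284/5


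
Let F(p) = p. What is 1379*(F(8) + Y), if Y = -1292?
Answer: -1770636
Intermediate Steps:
1379*(F(8) + Y) = 1379*(8 - 1292) = 1379*(-1284) = -1770636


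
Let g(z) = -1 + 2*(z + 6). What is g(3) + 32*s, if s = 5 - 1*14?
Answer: -271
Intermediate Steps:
g(z) = 11 + 2*z (g(z) = -1 + 2*(6 + z) = -1 + (12 + 2*z) = 11 + 2*z)
s = -9 (s = 5 - 14 = -9)
g(3) + 32*s = (11 + 2*3) + 32*(-9) = (11 + 6) - 288 = 17 - 288 = -271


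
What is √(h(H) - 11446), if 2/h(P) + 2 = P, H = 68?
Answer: I*√12464661/33 ≈ 106.99*I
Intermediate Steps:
h(P) = 2/(-2 + P)
√(h(H) - 11446) = √(2/(-2 + 68) - 11446) = √(2/66 - 11446) = √(2*(1/66) - 11446) = √(1/33 - 11446) = √(-377717/33) = I*√12464661/33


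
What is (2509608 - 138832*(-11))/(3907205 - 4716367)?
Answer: -2018380/404581 ≈ -4.9888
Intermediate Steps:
(2509608 - 138832*(-11))/(3907205 - 4716367) = (2509608 + 1527152)/(-809162) = 4036760*(-1/809162) = -2018380/404581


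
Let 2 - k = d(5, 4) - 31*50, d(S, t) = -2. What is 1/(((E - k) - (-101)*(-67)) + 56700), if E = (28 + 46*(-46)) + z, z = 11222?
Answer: 1/57513 ≈ 1.7387e-5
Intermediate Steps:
E = 9134 (E = (28 + 46*(-46)) + 11222 = (28 - 2116) + 11222 = -2088 + 11222 = 9134)
k = 1554 (k = 2 - (-2 - 31*50) = 2 - (-2 - 1550) = 2 - 1*(-1552) = 2 + 1552 = 1554)
1/(((E - k) - (-101)*(-67)) + 56700) = 1/(((9134 - 1*1554) - (-101)*(-67)) + 56700) = 1/(((9134 - 1554) - 1*6767) + 56700) = 1/((7580 - 6767) + 56700) = 1/(813 + 56700) = 1/57513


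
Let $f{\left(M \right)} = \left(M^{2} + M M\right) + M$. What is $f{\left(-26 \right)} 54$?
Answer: $71604$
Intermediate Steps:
$f{\left(M \right)} = M + 2 M^{2}$ ($f{\left(M \right)} = \left(M^{2} + M^{2}\right) + M = 2 M^{2} + M = M + 2 M^{2}$)
$f{\left(-26 \right)} 54 = - 26 \left(1 + 2 \left(-26\right)\right) 54 = - 26 \left(1 - 52\right) 54 = \left(-26\right) \left(-51\right) 54 = 1326 \cdot 54 = 71604$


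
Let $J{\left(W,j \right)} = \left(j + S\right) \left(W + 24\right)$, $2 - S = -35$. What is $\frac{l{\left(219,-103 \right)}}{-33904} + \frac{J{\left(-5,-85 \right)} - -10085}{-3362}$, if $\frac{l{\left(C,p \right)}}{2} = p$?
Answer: $- \frac{77577205}{28496312} \approx -2.7224$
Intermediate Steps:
$S = 37$ ($S = 2 - -35 = 2 + 35 = 37$)
$l{\left(C,p \right)} = 2 p$
$J{\left(W,j \right)} = \left(24 + W\right) \left(37 + j\right)$ ($J{\left(W,j \right)} = \left(j + 37\right) \left(W + 24\right) = \left(37 + j\right) \left(24 + W\right) = \left(24 + W\right) \left(37 + j\right)$)
$\frac{l{\left(219,-103 \right)}}{-33904} + \frac{J{\left(-5,-85 \right)} - -10085}{-3362} = \frac{2 \left(-103\right)}{-33904} + \frac{\left(888 + 24 \left(-85\right) + 37 \left(-5\right) - -425\right) - -10085}{-3362} = \left(-206\right) \left(- \frac{1}{33904}\right) + \left(\left(888 - 2040 - 185 + 425\right) + 10085\right) \left(- \frac{1}{3362}\right) = \frac{103}{16952} + \left(-912 + 10085\right) \left(- \frac{1}{3362}\right) = \frac{103}{16952} + 9173 \left(- \frac{1}{3362}\right) = \frac{103}{16952} - \frac{9173}{3362} = - \frac{77577205}{28496312}$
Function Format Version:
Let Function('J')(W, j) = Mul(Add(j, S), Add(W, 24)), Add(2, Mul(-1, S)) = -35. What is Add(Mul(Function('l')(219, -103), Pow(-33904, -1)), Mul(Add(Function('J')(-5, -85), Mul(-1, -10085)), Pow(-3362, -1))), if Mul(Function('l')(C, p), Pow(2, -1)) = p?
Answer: Rational(-77577205, 28496312) ≈ -2.7224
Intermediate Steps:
S = 37 (S = Add(2, Mul(-1, -35)) = Add(2, 35) = 37)
Function('l')(C, p) = Mul(2, p)
Function('J')(W, j) = Mul(Add(24, W), Add(37, j)) (Function('J')(W, j) = Mul(Add(j, 37), Add(W, 24)) = Mul(Add(37, j), Add(24, W)) = Mul(Add(24, W), Add(37, j)))
Add(Mul(Function('l')(219, -103), Pow(-33904, -1)), Mul(Add(Function('J')(-5, -85), Mul(-1, -10085)), Pow(-3362, -1))) = Add(Mul(Mul(2, -103), Pow(-33904, -1)), Mul(Add(Add(888, Mul(24, -85), Mul(37, -5), Mul(-5, -85)), Mul(-1, -10085)), Pow(-3362, -1))) = Add(Mul(-206, Rational(-1, 33904)), Mul(Add(Add(888, -2040, -185, 425), 10085), Rational(-1, 3362))) = Add(Rational(103, 16952), Mul(Add(-912, 10085), Rational(-1, 3362))) = Add(Rational(103, 16952), Mul(9173, Rational(-1, 3362))) = Add(Rational(103, 16952), Rational(-9173, 3362)) = Rational(-77577205, 28496312)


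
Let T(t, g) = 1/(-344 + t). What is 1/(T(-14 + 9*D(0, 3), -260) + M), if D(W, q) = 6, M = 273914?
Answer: 304/83269855 ≈ 3.6508e-6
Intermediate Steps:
1/(T(-14 + 9*D(0, 3), -260) + M) = 1/(1/(-344 + (-14 + 9*6)) + 273914) = 1/(1/(-344 + (-14 + 54)) + 273914) = 1/(1/(-344 + 40) + 273914) = 1/(1/(-304) + 273914) = 1/(-1/304 + 273914) = 1/(83269855/304) = 304/83269855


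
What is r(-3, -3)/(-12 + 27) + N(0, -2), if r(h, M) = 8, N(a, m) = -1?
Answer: -7/15 ≈ -0.46667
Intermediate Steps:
r(-3, -3)/(-12 + 27) + N(0, -2) = 8/(-12 + 27) - 1 = 8/15 - 1 = -7/15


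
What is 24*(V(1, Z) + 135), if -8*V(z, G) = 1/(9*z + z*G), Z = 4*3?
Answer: 22679/7 ≈ 3239.9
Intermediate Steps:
Z = 12
V(z, G) = -1/(8*(9*z + G*z)) (V(z, G) = -1/(8*(9*z + z*G)) = -1/(8*(9*z + G*z)))
24*(V(1, Z) + 135) = 24*(-1/8/(1*(9 + 12)) + 135) = 24*(-1/8*1/21 + 135) = 24*(-1/8*1*1/21 + 135) = 24*(-1/168 + 135) = 24*(22679/168) = 22679/7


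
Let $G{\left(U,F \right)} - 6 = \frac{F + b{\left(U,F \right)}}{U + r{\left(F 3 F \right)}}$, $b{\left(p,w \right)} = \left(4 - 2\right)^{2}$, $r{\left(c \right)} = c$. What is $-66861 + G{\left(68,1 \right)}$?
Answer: $- \frac{4746700}{71} \approx -66855.0$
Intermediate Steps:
$b{\left(p,w \right)} = 4$ ($b{\left(p,w \right)} = 2^{2} = 4$)
$G{\left(U,F \right)} = 6 + \frac{4 + F}{U + 3 F^{2}}$ ($G{\left(U,F \right)} = 6 + \frac{F + 4}{U + F 3 F} = 6 + \frac{4 + F}{U + 3 F F} = 6 + \frac{4 + F}{U + 3 F^{2}}$)
$-66861 + G{\left(68,1 \right)} = -66861 + \frac{4 + 1 + 6 \cdot 68 + 18 \cdot 1^{2}}{68 + 3 \cdot 1^{2}} = -66861 + \frac{4 + 1 + 408 + 18 \cdot 1}{68 + 3 \cdot 1} = -66861 + \frac{4 + 1 + 408 + 18}{68 + 3} = -66861 + \frac{1}{71} \cdot 431 = -66861 + \frac{431}{71} = - \frac{4746700}{71}$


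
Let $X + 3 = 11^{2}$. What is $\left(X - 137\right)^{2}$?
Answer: $361$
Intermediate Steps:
$X = 118$ ($X = -3 + 11^{2} = -3 + 121 = 118$)
$\left(X - 137\right)^{2} = \left(118 - 137\right)^{2} = \left(-19\right)^{2} = 361$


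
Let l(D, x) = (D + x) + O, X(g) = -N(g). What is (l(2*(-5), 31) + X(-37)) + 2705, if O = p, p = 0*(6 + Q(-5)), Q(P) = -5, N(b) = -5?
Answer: 2731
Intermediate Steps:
p = 0 (p = 0*(6 - 5) = 0*1 = 0)
X(g) = 5 (X(g) = -1*(-5) = 5)
O = 0
l(D, x) = D + x (l(D, x) = (D + x) + 0 = D + x)
(l(2*(-5), 31) + X(-37)) + 2705 = ((2*(-5) + 31) + 5) + 2705 = ((-10 + 31) + 5) + 2705 = (21 + 5) + 2705 = 26 + 2705 = 2731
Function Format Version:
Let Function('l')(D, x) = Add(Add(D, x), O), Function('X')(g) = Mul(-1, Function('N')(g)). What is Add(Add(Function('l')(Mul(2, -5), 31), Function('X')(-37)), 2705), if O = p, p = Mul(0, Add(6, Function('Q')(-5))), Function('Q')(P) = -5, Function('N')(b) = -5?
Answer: 2731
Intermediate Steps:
p = 0 (p = Mul(0, Add(6, -5)) = Mul(0, 1) = 0)
Function('X')(g) = 5 (Function('X')(g) = Mul(-1, -5) = 5)
O = 0
Function('l')(D, x) = Add(D, x) (Function('l')(D, x) = Add(Add(D, x), 0) = Add(D, x))
Add(Add(Function('l')(Mul(2, -5), 31), Function('X')(-37)), 2705) = Add(Add(Add(Mul(2, -5), 31), 5), 2705) = Add(Add(Add(-10, 31), 5), 2705) = Add(Add(21, 5), 2705) = Add(26, 2705) = 2731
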